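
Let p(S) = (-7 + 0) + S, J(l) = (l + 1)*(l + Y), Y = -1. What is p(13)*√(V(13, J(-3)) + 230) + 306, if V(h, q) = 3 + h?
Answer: 306 + 6*√246 ≈ 400.11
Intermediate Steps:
J(l) = (1 + l)*(-1 + l) (J(l) = (l + 1)*(l - 1) = (1 + l)*(-1 + l))
p(S) = -7 + S
p(13)*√(V(13, J(-3)) + 230) + 306 = (-7 + 13)*√((3 + 13) + 230) + 306 = 6*√(16 + 230) + 306 = 6*√246 + 306 = 306 + 6*√246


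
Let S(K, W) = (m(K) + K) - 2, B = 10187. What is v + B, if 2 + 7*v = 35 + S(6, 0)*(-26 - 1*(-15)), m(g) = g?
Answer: 10176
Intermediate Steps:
S(K, W) = -2 + 2*K (S(K, W) = (K + K) - 2 = 2*K - 2 = -2 + 2*K)
v = -11 (v = -2/7 + (35 + (-2 + 2*6)*(-26 - 1*(-15)))/7 = -2/7 + (35 + (-2 + 12)*(-26 + 15))/7 = -2/7 + (35 + 10*(-11))/7 = -2/7 + (35 - 110)/7 = -2/7 + (⅐)*(-75) = -2/7 - 75/7 = -11)
v + B = -11 + 10187 = 10176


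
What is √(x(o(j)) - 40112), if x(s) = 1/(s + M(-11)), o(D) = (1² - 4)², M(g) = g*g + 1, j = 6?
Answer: I*√688361901/131 ≈ 200.28*I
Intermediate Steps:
M(g) = 1 + g² (M(g) = g² + 1 = 1 + g²)
o(D) = 9 (o(D) = (1 - 4)² = (-3)² = 9)
x(s) = 1/(122 + s) (x(s) = 1/(s + (1 + (-11)²)) = 1/(s + (1 + 121)) = 1/(s + 122) = 1/(122 + s))
√(x(o(j)) - 40112) = √(1/(122 + 9) - 40112) = √(1/131 - 40112) = √(-5254671/131) = I*√688361901/131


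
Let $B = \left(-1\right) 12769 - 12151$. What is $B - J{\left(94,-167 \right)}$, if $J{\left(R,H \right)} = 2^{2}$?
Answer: $-24924$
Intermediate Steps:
$J{\left(R,H \right)} = 4$
$B = -24920$ ($B = -12769 - 12151 = -24920$)
$B - J{\left(94,-167 \right)} = -24920 - 4 = -24924$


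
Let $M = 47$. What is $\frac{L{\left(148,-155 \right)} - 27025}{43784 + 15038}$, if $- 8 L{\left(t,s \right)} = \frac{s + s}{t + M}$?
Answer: $- \frac{4215869}{9176232} \approx -0.45943$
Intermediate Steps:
$L{\left(t,s \right)} = - \frac{s}{4 \left(47 + t\right)}$ ($L{\left(t,s \right)} = - \frac{\left(s + s\right) \frac{1}{t + 47}}{8} = - \frac{2 s \frac{1}{47 + t}}{8} = - \frac{s}{4 \left(47 + t\right)}$)
$\frac{L{\left(148,-155 \right)} - 27025}{43784 + 15038} = \frac{\left(-1\right) \left(-155\right) \frac{1}{188 + 4 \cdot 148} - 27025}{43784 + 15038} = \frac{\left(-1\right) \left(-155\right) \frac{1}{188 + 592} - 27025}{58822} = \left(\left(-1\right) \left(-155\right) \frac{1}{780} - 27025\right) \frac{1}{58822} = \left(\frac{31}{156} - 27025\right) \frac{1}{58822} = \left(- \frac{4215869}{156}\right) \frac{1}{58822} = - \frac{4215869}{9176232}$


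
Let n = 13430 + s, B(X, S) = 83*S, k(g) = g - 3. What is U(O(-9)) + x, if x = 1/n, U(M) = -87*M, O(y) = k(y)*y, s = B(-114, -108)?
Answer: -41962535/4466 ≈ -9396.0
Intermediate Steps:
k(g) = -3 + g
s = -8964 (s = 83*(-108) = -8964)
O(y) = y*(-3 + y) (O(y) = (-3 + y)*y = y*(-3 + y))
n = 4466 (n = 13430 - 8964 = 4466)
x = 1/4466 ≈ 0.00022391
U(O(-9)) + x = -(-783)*(-3 - 9) + 1/4466 = -(-783)*(-12) + 1/4466 = -87*108 + 1/4466 = -9396 + 1/4466 = -41962535/4466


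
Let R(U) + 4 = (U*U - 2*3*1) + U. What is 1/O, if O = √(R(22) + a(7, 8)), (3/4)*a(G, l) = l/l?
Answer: √1119/746 ≈ 0.044841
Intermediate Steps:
a(G, l) = 4/3 (a(G, l) = 4*(l/l)/3 = (4/3)*1 = 4/3)
R(U) = -10 + U + U² (R(U) = -4 + ((U*U - 2*3*1) + U) = -4 + ((U² - 6*1) + U) = -4 + ((U² - 6) + U) = -4 + ((-6 + U²) + U) = -4 + (-6 + U + U²) = -10 + U + U²)
O = 2*√1119/3 (O = √((-10 + 22 + 22²) + 4/3) = √((-10 + 22 + 484) + 4/3) = √(496 + 4/3) = √(1492/3) = 2*√1119/3 ≈ 22.301)
1/O = 1/(2*√1119/3) = √1119/746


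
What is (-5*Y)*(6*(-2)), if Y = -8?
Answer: -480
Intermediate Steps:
(-5*Y)*(6*(-2)) = (-5*(-8))*(6*(-2)) = 40*(-12) = -480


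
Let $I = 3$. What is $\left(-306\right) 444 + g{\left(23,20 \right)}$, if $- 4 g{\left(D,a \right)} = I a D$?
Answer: $-136209$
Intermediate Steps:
$g{\left(D,a \right)} = - \frac{3 D a}{4}$ ($g{\left(D,a \right)} = - \frac{3 a D}{4} = - \frac{3 D a}{4}$)
$\left(-306\right) 444 + g{\left(23,20 \right)} = \left(-306\right) 444 - \frac{69}{4} \cdot 20 = -135864 - 345 = -136209$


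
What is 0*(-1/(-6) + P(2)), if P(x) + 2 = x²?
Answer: 0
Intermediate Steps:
P(x) = -2 + x²
0*(-1/(-6) + P(2)) = 0*(-1/(-6) + (-2 + 2²)) = 0*(-1*(-⅙) + (-2 + 4)) = 0*(⅙ + 2) = 0*(13/6) = 0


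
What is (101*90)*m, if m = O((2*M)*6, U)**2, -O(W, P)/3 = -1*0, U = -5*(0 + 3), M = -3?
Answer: 0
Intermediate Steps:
U = -15 (U = -5*3 = -15)
O(W, P) = 0 (O(W, P) = -(-3)*0 = -3*0 = 0)
m = 0 (m = 0**2 = 0)
(101*90)*m = (101*90)*0 = 9090*0 = 0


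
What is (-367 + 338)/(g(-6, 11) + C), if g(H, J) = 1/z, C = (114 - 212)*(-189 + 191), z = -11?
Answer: 319/2157 ≈ 0.14789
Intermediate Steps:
C = -196 (C = -98*2 = -196)
g(H, J) = -1/11 (g(H, J) = 1/(-11) = -1/11)
(-367 + 338)/(g(-6, 11) + C) = (-367 + 338)/(-1/11 - 196) = -29/(-2157/11) = -29*(-11/2157) = 319/2157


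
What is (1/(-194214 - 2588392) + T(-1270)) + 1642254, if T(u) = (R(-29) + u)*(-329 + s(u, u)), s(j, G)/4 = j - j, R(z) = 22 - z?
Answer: 5685712752829/2782606 ≈ 2.0433e+6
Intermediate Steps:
s(j, G) = 0 (s(j, G) = 4*(j - j) = 4*0 = 0)
T(u) = -16779 - 329*u (T(u) = ((22 - 1*(-29)) + u)*(-329 + 0) = ((22 + 29) + u)*(-329) = (51 + u)*(-329) = -16779 - 329*u)
(1/(-194214 - 2588392) + T(-1270)) + 1642254 = (1/(-194214 - 2588392) + (-16779 - 329*(-1270))) + 1642254 = (1/(-2782606) + (-16779 + 417830)) + 1642254 = (-1/2782606 + 401051) + 1642254 = 1115966918905/2782606 + 1642254 = 5685712752829/2782606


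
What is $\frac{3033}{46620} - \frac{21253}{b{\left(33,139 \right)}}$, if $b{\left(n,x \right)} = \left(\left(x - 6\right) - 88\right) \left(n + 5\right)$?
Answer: $- \frac{10951427}{885780} \approx -12.364$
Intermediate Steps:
$b{\left(n,x \right)} = \left(-94 + x\right) \left(5 + n\right)$ ($b{\left(n,x \right)} = \left(\left(x - 6\right) - 88\right) \left(5 + n\right) = \left(\left(-6 + x\right) - 88\right) \left(5 + n\right) = \left(-94 + x\right) \left(5 + n\right)$)
$\frac{3033}{46620} - \frac{21253}{b{\left(33,139 \right)}} = \frac{3033}{46620} - \frac{21253}{-470 - 3102 + 5 \cdot 139 + 33 \cdot 139} = 3033 \cdot \frac{1}{46620} - \frac{21253}{-470 - 3102 + 695 + 4587} = \frac{337}{5180} - \frac{21253}{1710} = - \frac{10951427}{885780}$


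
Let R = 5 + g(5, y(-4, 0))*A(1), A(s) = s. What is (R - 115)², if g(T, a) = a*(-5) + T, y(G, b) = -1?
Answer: 10000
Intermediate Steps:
g(T, a) = T - 5*a (g(T, a) = -5*a + T = T - 5*a)
R = 15 (R = 5 + (5 - 5*(-1))*1 = 5 + (5 + 5)*1 = 5 + 10*1 = 5 + 10 = 15)
(R - 115)² = (15 - 115)² = (-100)² = 10000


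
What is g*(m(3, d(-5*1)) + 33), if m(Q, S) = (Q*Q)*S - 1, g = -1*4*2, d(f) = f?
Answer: 104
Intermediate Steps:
g = -8 (g = -4*2 = -8)
m(Q, S) = -1 + S*Q² (m(Q, S) = Q²*S - 1 = S*Q² - 1 = -1 + S*Q²)
g*(m(3, d(-5*1)) + 33) = -8*((-1 - 5*1*3²) + 33) = -8*((-1 - 5*9) + 33) = -8*((-1 - 45) + 33) = -8*(-46 + 33) = -8*(-13) = 104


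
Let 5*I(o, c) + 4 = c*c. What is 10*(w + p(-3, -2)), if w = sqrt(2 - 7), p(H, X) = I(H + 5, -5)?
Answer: 42 + 10*I*sqrt(5) ≈ 42.0 + 22.361*I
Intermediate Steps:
I(o, c) = -4/5 + c**2/5 (I(o, c) = -4/5 + (c*c)/5 = -4/5 + c**2/5)
p(H, X) = 21/5 (p(H, X) = -4/5 + (1/5)*(-5)**2 = -4/5 + (1/5)*25 = -4/5 + 5 = 21/5)
w = I*sqrt(5) (w = sqrt(-5) = I*sqrt(5) ≈ 2.2361*I)
10*(w + p(-3, -2)) = 10*(I*sqrt(5) + 21/5) = 10*(21/5 + I*sqrt(5)) = 42 + 10*I*sqrt(5)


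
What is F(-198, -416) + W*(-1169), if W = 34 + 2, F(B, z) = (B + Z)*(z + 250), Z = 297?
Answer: -58518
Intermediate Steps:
F(B, z) = (250 + z)*(297 + B) (F(B, z) = (B + 297)*(z + 250) = (297 + B)*(250 + z) = (250 + z)*(297 + B))
W = 36
F(-198, -416) + W*(-1169) = (74250 + 250*(-198) + 297*(-416) - 198*(-416)) + 36*(-1169) = (74250 - 49500 - 123552 + 82368) - 42084 = -16434 - 42084 = -58518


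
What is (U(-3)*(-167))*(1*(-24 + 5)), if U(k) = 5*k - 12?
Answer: -85671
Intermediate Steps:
U(k) = -12 + 5*k
(U(-3)*(-167))*(1*(-24 + 5)) = ((-12 + 5*(-3))*(-167))*(1*(-24 + 5)) = ((-12 - 15)*(-167))*(1*(-19)) = -27*(-167)*(-19) = 4509*(-19) = -85671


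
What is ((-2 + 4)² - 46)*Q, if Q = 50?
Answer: -2100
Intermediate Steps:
((-2 + 4)² - 46)*Q = ((-2 + 4)² - 46)*50 = (2² - 46)*50 = (4 - 46)*50 = -42*50 = -2100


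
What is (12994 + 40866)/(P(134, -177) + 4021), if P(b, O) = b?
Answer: 10772/831 ≈ 12.963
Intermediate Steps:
(12994 + 40866)/(P(134, -177) + 4021) = (12994 + 40866)/(134 + 4021) = 53860/4155 = 53860*(1/4155) = 10772/831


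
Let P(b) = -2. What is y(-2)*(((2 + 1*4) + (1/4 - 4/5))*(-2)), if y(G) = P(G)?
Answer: 109/5 ≈ 21.800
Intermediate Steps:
y(G) = -2
y(-2)*(((2 + 1*4) + (1/4 - 4/5))*(-2)) = -2*((2 + 1*4) + (1/4 - 4/5))*(-2) = -2*((2 + 4) + (1*(1/4) - 4*1/5))*(-2) = -2*(6 + (1/4 - 4/5))*(-2) = -2*(6 - 11/20)*(-2) = -109*(-2)/10 = -2*(-109/10) = 109/5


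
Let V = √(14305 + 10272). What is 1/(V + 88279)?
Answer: 88279/7793157264 - √24577/7793157264 ≈ 1.1308e-5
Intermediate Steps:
V = √24577 ≈ 156.77
1/(V + 88279) = 1/(√24577 + 88279) = 1/(88279 + √24577)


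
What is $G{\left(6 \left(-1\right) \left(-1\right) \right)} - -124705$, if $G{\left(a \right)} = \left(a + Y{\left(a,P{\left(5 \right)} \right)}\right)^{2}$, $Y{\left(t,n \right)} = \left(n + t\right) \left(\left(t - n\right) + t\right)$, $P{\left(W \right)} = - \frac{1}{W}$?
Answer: $\frac{81623186}{625} \approx 1.306 \cdot 10^{5}$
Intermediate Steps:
$Y{\left(t,n \right)} = \left(n + t\right) \left(- n + 2 t\right)$
$G{\left(a \right)} = \left(- \frac{1}{25} + 2 a^{2} + \frac{4 a}{5}\right)^{2}$ ($G{\left(a \right)} = \left(a + \left(- \left(- \frac{1}{5}\right)^{2} + 2 a^{2} + - \frac{1}{5} a\right)\right)^{2} = \left(a + \left(- \left(\left(-1\right) \frac{1}{5}\right)^{2} + 2 a^{2} + \left(-1\right) \frac{1}{5} a\right)\right)^{2} = \left(a - \left(\frac{1}{25} - 2 a^{2} + \frac{a}{5}\right)\right)^{2} = \left(- \frac{1}{25} + 2 a^{2} + \frac{4 a}{5}\right)^{2}$)
$G{\left(6 \left(-1\right) \left(-1\right) \right)} - -124705 = \frac{\left(-1 + 20 \cdot 6 \left(-1\right) \left(-1\right) + 50 \left(6 \left(-1\right) \left(-1\right)\right)^{2}\right)^{2}}{625} - -124705 = \frac{\left(-1 + 20 \left(\left(-6\right) \left(-1\right)\right) + 50 \left(\left(-6\right) \left(-1\right)\right)^{2}\right)^{2}}{625} + 124705 = \frac{\left(-1 + 20 \cdot 6 + 50 \cdot 6^{2}\right)^{2}}{625} + 124705 = \frac{\left(-1 + 120 + 50 \cdot 36\right)^{2}}{625} + 124705 = \frac{\left(-1 + 120 + 1800\right)^{2}}{625} + 124705 = \frac{1919^{2}}{625} + 124705 = \frac{1}{625} \cdot 3682561 + 124705 = \frac{3682561}{625} + 124705 = \frac{81623186}{625}$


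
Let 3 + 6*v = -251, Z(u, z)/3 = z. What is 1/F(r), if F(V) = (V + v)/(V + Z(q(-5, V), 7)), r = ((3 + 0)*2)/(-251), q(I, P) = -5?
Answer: -3159/6379 ≈ -0.49522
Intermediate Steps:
Z(u, z) = 3*z
v = -127/3 (v = -1/2 + (1/6)*(-251) = -1/2 - 251/6 = -127/3 ≈ -42.333)
r = -6/251 (r = (3*2)*(-1/251) = 6*(-1/251) = -6/251 ≈ -0.023904)
F(V) = (-127/3 + V)/(21 + V) (F(V) = (V - 127/3)/(V + 3*7) = (-127/3 + V)/(V + 21) = (-127/3 + V)/(21 + V))
1/F(r) = 1/((-127/3 - 6/251)/(21 - 6/251)) = 1/(-31895/753/(5265/251)) = 1/((251/5265)*(-31895/753)) = 1/(-6379/3159) = -3159/6379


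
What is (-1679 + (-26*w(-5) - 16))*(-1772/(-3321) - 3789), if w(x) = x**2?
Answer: 29503610465/3321 ≈ 8.8840e+6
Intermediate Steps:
(-1679 + (-26*w(-5) - 16))*(-1772/(-3321) - 3789) = (-1679 + (-26*(-5)**2 - 16))*(-1772/(-3321) - 3789) = (-1679 + (-26*25 - 16))*(-1772*(-1/3321) - 3789) = (-1679 + (-650 - 16))*(1772/3321 - 3789) = (-1679 - 666)*(-12581497/3321) = -2345*(-12581497/3321) = 29503610465/3321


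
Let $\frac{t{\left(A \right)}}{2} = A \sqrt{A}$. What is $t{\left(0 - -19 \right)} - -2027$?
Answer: $2027 + 38 \sqrt{19} \approx 2192.6$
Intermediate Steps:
$t{\left(A \right)} = 2 A^{\frac{3}{2}}$ ($t{\left(A \right)} = 2 A \sqrt{A} = 2 A^{\frac{3}{2}}$)
$t{\left(0 - -19 \right)} - -2027 = 2 \left(0 - -19\right)^{\frac{3}{2}} - -2027 = 2 \left(0 + 19\right)^{\frac{3}{2}} + 2027 = 2 \cdot 19^{\frac{3}{2}} + 2027 = 2 \cdot 19 \sqrt{19} + 2027 = 38 \sqrt{19} + 2027 = 2027 + 38 \sqrt{19}$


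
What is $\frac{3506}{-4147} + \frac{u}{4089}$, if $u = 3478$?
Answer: $\frac{64}{12441} \approx 0.0051443$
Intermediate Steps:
$\frac{3506}{-4147} + \frac{u}{4089} = \frac{3506}{-4147} + \frac{3478}{4089} = 3506 \left(- \frac{1}{4147}\right) + 3478 \cdot \frac{1}{4089} = - \frac{3506}{4147} + \frac{74}{87} = \frac{64}{12441}$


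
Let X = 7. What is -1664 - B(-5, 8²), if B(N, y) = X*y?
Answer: -2112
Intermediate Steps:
B(N, y) = 7*y
-1664 - B(-5, 8²) = -1664 - 7*8² = -1664 - 7*64 = -1664 - 1*448 = -1664 - 448 = -2112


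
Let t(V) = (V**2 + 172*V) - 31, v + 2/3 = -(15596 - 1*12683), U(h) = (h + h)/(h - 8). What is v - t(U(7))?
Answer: -2012/3 ≈ -670.67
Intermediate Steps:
U(h) = 2*h/(-8 + h) (U(h) = (2*h)/(-8 + h) = 2*h/(-8 + h))
v = -8741/3 (v = -2/3 - (15596 - 1*12683) = -2/3 - (15596 - 12683) = -2/3 - 1*2913 = -2/3 - 2913 = -8741/3 ≈ -2913.7)
t(V) = -31 + V**2 + 172*V
v - t(U(7)) = -8741/3 - (-31 + (2*7/(-8 + 7))**2 + 172*(2*7/(-8 + 7))) = -8741/3 - (-31 + (2*7/(-1))**2 + 172*(2*7/(-1))) = -8741/3 - (-31 + (2*7*(-1))**2 + 172*(2*7*(-1))) = -8741/3 - (-31 + (-14)**2 + 172*(-14)) = -8741/3 - (-31 + 196 - 2408) = -8741/3 - 1*(-2243) = -8741/3 + 2243 = -2012/3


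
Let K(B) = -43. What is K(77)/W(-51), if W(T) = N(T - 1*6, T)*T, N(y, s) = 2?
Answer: 43/102 ≈ 0.42157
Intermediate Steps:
W(T) = 2*T
K(77)/W(-51) = -43/(2*(-51)) = -43/(-102) = -43*(-1/102) = 43/102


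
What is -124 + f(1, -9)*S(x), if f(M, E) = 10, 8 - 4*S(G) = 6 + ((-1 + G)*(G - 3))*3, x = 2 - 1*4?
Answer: -463/2 ≈ -231.50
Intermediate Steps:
x = -2 (x = 2 - 4 = -2)
S(G) = ½ - 3*(-1 + G)*(-3 + G)/4 (S(G) = 2 - (6 + ((-1 + G)*(G - 3))*3)/4 = 2 - (6 + ((-1 + G)*(-3 + G))*3)/4 = 2 - (6 + 3*(-1 + G)*(-3 + G))/4 = 2 + (-3/2 - 3*(-1 + G)*(-3 + G)/4) = ½ - 3*(-1 + G)*(-3 + G)/4)
-124 + f(1, -9)*S(x) = -124 + 10*(-7/4 + 3*(-2) - ¾*(-2)²) = -124 + 10*(-7/4 - 6 - ¾*4) = -124 + 10*(-7/4 - 6 - 3) = -124 + 10*(-43/4) = -124 - 215/2 = -463/2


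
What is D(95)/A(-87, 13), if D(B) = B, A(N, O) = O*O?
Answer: 95/169 ≈ 0.56213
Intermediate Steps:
A(N, O) = O²
D(95)/A(-87, 13) = 95/(13²) = 95/169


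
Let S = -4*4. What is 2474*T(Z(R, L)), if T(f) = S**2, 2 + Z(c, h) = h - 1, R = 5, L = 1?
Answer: 633344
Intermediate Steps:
Z(c, h) = -3 + h (Z(c, h) = -2 + (h - 1) = -2 + (-1 + h) = -3 + h)
S = -16
T(f) = 256 (T(f) = (-16)**2 = 256)
2474*T(Z(R, L)) = 2474*256 = 633344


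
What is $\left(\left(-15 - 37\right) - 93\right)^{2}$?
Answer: $21025$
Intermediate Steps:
$\left(\left(-15 - 37\right) - 93\right)^{2} = \left(-52 - 93\right)^{2} = \left(-145\right)^{2} = 21025$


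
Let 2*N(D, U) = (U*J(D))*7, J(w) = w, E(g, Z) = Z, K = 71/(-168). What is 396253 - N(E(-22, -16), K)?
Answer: 1188688/3 ≈ 3.9623e+5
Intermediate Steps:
K = -71/168 (K = 71*(-1/168) = -71/168 ≈ -0.42262)
N(D, U) = 7*D*U/2 (N(D, U) = ((U*D)*7)/2 = ((D*U)*7)/2 = (7*D*U)/2 = 7*D*U/2)
396253 - N(E(-22, -16), K) = 396253 - 7*(-16)*(-71)/(2*168) = 396253 - 1*71/3 = 396253 - 71/3 = 1188688/3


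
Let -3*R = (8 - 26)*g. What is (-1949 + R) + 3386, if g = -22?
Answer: 1305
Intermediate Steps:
R = -132 (R = -(8 - 26)*(-22)/3 = -(-6)*(-22) = -⅓*396 = -132)
(-1949 + R) + 3386 = (-1949 - 132) + 3386 = -2081 + 3386 = 1305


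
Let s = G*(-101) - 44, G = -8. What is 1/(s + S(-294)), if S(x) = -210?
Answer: 1/554 ≈ 0.0018051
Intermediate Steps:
s = 764 (s = -8*(-101) - 44 = 808 - 44 = 764)
1/(s + S(-294)) = 1/(764 - 210) = 1/554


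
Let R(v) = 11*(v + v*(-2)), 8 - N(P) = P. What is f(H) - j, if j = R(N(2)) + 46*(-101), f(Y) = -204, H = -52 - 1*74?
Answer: 4508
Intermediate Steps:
N(P) = 8 - P
H = -126 (H = -52 - 74 = -126)
R(v) = -11*v (R(v) = 11*(v - 2*v) = 11*(-v) = -11*v)
j = -4712 (j = -11*(8 - 1*2) + 46*(-101) = -11*(8 - 2) - 4646 = -11*6 - 4646 = -66 - 4646 = -4712)
f(H) - j = -204 - 1*(-4712) = -204 + 4712 = 4508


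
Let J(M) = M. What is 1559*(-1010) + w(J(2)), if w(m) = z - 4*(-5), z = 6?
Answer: -1574564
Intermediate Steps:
w(m) = 26 (w(m) = 6 - 4*(-5) = 6 + 20 = 26)
1559*(-1010) + w(J(2)) = 1559*(-1010) + 26 = -1574590 + 26 = -1574564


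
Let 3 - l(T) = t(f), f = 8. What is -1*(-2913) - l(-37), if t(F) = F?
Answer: 2918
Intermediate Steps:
l(T) = -5 (l(T) = 3 - 1*8 = 3 - 8 = -5)
-1*(-2913) - l(-37) = -1*(-2913) - 1*(-5) = 2913 + 5 = 2918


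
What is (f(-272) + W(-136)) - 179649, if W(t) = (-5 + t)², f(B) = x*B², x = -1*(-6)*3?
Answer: 1171944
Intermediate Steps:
x = 18 (x = 6*3 = 18)
f(B) = 18*B²
(f(-272) + W(-136)) - 179649 = (18*(-272)² + (-5 - 136)²) - 179649 = (18*73984 + (-141)²) - 179649 = (1331712 + 19881) - 179649 = 1351593 - 179649 = 1171944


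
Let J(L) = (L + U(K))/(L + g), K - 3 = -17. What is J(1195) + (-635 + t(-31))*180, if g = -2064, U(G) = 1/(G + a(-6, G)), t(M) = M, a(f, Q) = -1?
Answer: -1562653724/13035 ≈ -1.1988e+5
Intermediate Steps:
K = -14 (K = 3 - 17 = -14)
U(G) = 1/(-1 + G) (U(G) = 1/(G - 1) = 1/(-1 + G))
J(L) = (-1/15 + L)/(-2064 + L) (J(L) = (L + 1/(-1 - 14))/(L - 2064) = (L + 1/(-15))/(-2064 + L) = (L - 1/15)/(-2064 + L) = (-1/15 + L)/(-2064 + L))
J(1195) + (-635 + t(-31))*180 = (-1/15 + 1195)/(-2064 + 1195) + (-635 - 31)*180 = (17924/15)/(-869) - 666*180 = -1/869*17924/15 - 119880 = -17924/13035 - 119880 = -1562653724/13035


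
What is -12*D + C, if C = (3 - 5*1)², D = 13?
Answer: -152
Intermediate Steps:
C = 4 (C = (3 - 5)² = (-2)² = 4)
-12*D + C = -12*13 + 4 = -156 + 4 = -152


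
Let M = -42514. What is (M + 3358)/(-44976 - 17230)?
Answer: 19578/31103 ≈ 0.62946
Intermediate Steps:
(M + 3358)/(-44976 - 17230) = (-42514 + 3358)/(-44976 - 17230) = -39156/(-62206) = -39156*(-1/62206) = 19578/31103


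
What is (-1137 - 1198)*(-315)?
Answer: 735525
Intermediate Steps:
(-1137 - 1198)*(-315) = -2335*(-315) = 735525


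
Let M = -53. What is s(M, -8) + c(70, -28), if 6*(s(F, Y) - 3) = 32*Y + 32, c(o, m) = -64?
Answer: -295/3 ≈ -98.333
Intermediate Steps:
s(F, Y) = 25/3 + 16*Y/3 (s(F, Y) = 3 + (32*Y + 32)/6 = 3 + (32 + 32*Y)/6 = 3 + (16/3 + 16*Y/3) = 25/3 + 16*Y/3)
s(M, -8) + c(70, -28) = (25/3 + (16/3)*(-8)) - 64 = (25/3 - 128/3) - 64 = -103/3 - 64 = -295/3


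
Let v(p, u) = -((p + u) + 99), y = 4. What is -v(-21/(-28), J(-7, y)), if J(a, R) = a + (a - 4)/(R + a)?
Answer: 1157/12 ≈ 96.417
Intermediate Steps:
J(a, R) = a + (-4 + a)/(R + a)
v(p, u) = -99 - p - u (v(p, u) = -(99 + p + u) = -99 - p - u)
-v(-21/(-28), J(-7, y)) = -(-99 - (-21)/(-28) - (-4 - 7 + (-7)**2 + 4*(-7))/(4 - 7)) = -(-99 - (-21)*(-1)/28 - (-4 - 7 + 49 - 28)/(-3)) = -(-99 - 1*3/4 - (-1)*10/3) = -(-99 - 3/4 - 1*(-10/3)) = -(-99 - 3/4 + 10/3) = -1*(-1157/12) = 1157/12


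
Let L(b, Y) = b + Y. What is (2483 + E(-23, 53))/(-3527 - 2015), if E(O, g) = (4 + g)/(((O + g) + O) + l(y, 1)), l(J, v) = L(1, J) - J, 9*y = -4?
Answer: -19921/44336 ≈ -0.44932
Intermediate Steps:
L(b, Y) = Y + b
y = -4/9 (y = (⅑)*(-4) = -4/9 ≈ -0.44444)
l(J, v) = 1 (l(J, v) = (J + 1) - J = (1 + J) - J = 1)
E(O, g) = (4 + g)/(1 + g + 2*O) (E(O, g) = (4 + g)/(((O + g) + O) + 1) = (4 + g)/((g + 2*O) + 1) = (4 + g)/(1 + g + 2*O))
(2483 + E(-23, 53))/(-3527 - 2015) = (2483 + (4 + 53)/(1 + 53 + 2*(-23)))/(-3527 - 2015) = (2483 + 57/(1 + 53 - 46))/(-5542) = (2483 + 57/8)*(-1/5542) = (19921/8)*(-1/5542) = -19921/44336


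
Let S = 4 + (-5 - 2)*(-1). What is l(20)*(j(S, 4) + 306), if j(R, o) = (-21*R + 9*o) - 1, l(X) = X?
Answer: 2200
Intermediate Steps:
S = 11 (S = 4 - 7*(-1) = 4 + 7 = 11)
j(R, o) = -1 - 21*R + 9*o
l(20)*(j(S, 4) + 306) = 20*((-1 - 21*11 + 9*4) + 306) = 20*((-1 - 231 + 36) + 306) = 20*(-196 + 306) = 20*110 = 2200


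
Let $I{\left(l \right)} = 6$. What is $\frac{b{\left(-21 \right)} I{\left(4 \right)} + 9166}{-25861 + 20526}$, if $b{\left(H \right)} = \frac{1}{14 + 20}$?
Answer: $- \frac{31165}{18139} \approx -1.7181$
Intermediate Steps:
$b{\left(H \right)} = \frac{1}{34}$
$\frac{b{\left(-21 \right)} I{\left(4 \right)} + 9166}{-25861 + 20526} = \frac{\frac{1}{34} \cdot 6 + 9166}{-25861 + 20526} = \frac{\frac{3}{17} + 9166}{-5335} = \frac{155825}{17} \left(- \frac{1}{5335}\right) = - \frac{31165}{18139}$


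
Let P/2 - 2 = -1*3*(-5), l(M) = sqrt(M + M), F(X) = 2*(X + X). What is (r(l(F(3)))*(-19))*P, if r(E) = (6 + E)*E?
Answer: -15504 - 7752*sqrt(6) ≈ -34492.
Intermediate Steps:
F(X) = 4*X (F(X) = 2*(2*X) = 4*X)
l(M) = sqrt(2)*sqrt(M) (l(M) = sqrt(2*M) = sqrt(2)*sqrt(M))
r(E) = E*(6 + E)
P = 34 (P = 4 + 2*(-1*3*(-5)) = 4 + 2*(-3*(-5)) = 4 + 2*15 = 4 + 30 = 34)
(r(l(F(3)))*(-19))*P = (((sqrt(2)*sqrt(4*3))*(6 + sqrt(2)*sqrt(4*3)))*(-19))*34 = (((sqrt(2)*sqrt(12))*(6 + sqrt(2)*sqrt(12)))*(-19))*34 = (((sqrt(2)*(2*sqrt(3)))*(6 + sqrt(2)*(2*sqrt(3))))*(-19))*34 = (((2*sqrt(6))*(6 + 2*sqrt(6)))*(-19))*34 = ((2*sqrt(6)*(6 + 2*sqrt(6)))*(-19))*34 = -38*sqrt(6)*(6 + 2*sqrt(6))*34 = -1292*sqrt(6)*(6 + 2*sqrt(6))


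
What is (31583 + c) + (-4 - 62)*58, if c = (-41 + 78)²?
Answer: 29124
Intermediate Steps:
c = 1369 (c = 37² = 1369)
(31583 + c) + (-4 - 62)*58 = (31583 + 1369) + (-4 - 62)*58 = 32952 - 66*58 = 32952 - 3828 = 29124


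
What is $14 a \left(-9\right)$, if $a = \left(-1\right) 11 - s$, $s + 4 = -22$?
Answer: $-1890$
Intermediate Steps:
$s = -26$ ($s = -4 - 22 = -26$)
$a = 15$ ($a = \left(-1\right) 11 - -26 = -11 + 26 = 15$)
$14 a \left(-9\right) = 14 \cdot 15 \left(-9\right) = 210 \left(-9\right) = -1890$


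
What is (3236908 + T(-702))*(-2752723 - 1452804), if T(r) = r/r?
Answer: -13612908196043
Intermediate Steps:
T(r) = 1
(3236908 + T(-702))*(-2752723 - 1452804) = (3236908 + 1)*(-2752723 - 1452804) = 3236909*(-4205527) = -13612908196043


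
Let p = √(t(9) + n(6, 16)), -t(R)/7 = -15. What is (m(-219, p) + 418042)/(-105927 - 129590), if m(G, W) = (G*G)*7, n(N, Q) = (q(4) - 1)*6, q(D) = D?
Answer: -753769/235517 ≈ -3.2005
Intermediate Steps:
t(R) = 105 (t(R) = -7*(-15) = 105)
n(N, Q) = 18 (n(N, Q) = (4 - 1)*6 = 3*6 = 18)
p = √123 (p = √(105 + 18) = √123 ≈ 11.091)
m(G, W) = 7*G² (m(G, W) = G²*7 = 7*G²)
(m(-219, p) + 418042)/(-105927 - 129590) = (7*(-219)² + 418042)/(-105927 - 129590) = (7*47961 + 418042)/(-235517) = (335727 + 418042)*(-1/235517) = 753769*(-1/235517) = -753769/235517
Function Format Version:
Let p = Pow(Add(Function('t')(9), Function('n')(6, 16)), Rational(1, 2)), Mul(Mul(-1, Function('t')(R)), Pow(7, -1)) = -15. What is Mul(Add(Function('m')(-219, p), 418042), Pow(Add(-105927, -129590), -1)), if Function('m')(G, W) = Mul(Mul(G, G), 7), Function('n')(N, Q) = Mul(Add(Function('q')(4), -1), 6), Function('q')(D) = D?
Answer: Rational(-753769, 235517) ≈ -3.2005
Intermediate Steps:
Function('t')(R) = 105 (Function('t')(R) = Mul(-7, -15) = 105)
Function('n')(N, Q) = 18 (Function('n')(N, Q) = Mul(Add(4, -1), 6) = Mul(3, 6) = 18)
p = Pow(123, Rational(1, 2)) (p = Pow(Add(105, 18), Rational(1, 2)) = Pow(123, Rational(1, 2)) ≈ 11.091)
Function('m')(G, W) = Mul(7, Pow(G, 2)) (Function('m')(G, W) = Mul(Pow(G, 2), 7) = Mul(7, Pow(G, 2)))
Mul(Add(Function('m')(-219, p), 418042), Pow(Add(-105927, -129590), -1)) = Mul(Add(Mul(7, Pow(-219, 2)), 418042), Pow(Add(-105927, -129590), -1)) = Mul(Add(Mul(7, 47961), 418042), Pow(-235517, -1)) = Mul(Add(335727, 418042), Rational(-1, 235517)) = Mul(753769, Rational(-1, 235517)) = Rational(-753769, 235517)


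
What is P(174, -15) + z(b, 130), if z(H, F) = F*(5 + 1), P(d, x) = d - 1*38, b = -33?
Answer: 916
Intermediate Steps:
P(d, x) = -38 + d (P(d, x) = d - 38 = -38 + d)
z(H, F) = 6*F (z(H, F) = F*6 = 6*F)
P(174, -15) + z(b, 130) = (-38 + 174) + 6*130 = 136 + 780 = 916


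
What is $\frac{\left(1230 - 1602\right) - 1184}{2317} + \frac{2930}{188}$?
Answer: $\frac{3248141}{217798} \approx 14.914$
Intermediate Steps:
$\frac{\left(1230 - 1602\right) - 1184}{2317} + \frac{2930}{188} = \left(-372 - 1184\right) \frac{1}{2317} + 2930 \cdot \frac{1}{188} = \left(-1556\right) \frac{1}{2317} + \frac{1465}{94} = - \frac{1556}{2317} + \frac{1465}{94} = \frac{3248141}{217798}$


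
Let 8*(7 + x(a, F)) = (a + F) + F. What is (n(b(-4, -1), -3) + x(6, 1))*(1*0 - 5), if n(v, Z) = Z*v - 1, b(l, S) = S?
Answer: 20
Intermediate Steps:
x(a, F) = -7 + F/4 + a/8 (x(a, F) = -7 + ((a + F) + F)/8 = -7 + ((F + a) + F)/8 = -7 + (a + 2*F)/8 = -7 + (F/4 + a/8) = -7 + F/4 + a/8)
n(v, Z) = -1 + Z*v
(n(b(-4, -1), -3) + x(6, 1))*(1*0 - 5) = ((-1 - 3*(-1)) + (-7 + (¼)*1 + (⅛)*6))*(1*0 - 5) = ((-1 + 3) + (-7 + ¼ + ¾))*(0 - 5) = (2 - 6)*(-5) = -4*(-5) = 20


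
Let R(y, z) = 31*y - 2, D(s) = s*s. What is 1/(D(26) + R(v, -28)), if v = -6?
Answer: 1/488 ≈ 0.0020492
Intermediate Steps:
D(s) = s**2
R(y, z) = -2 + 31*y
1/(D(26) + R(v, -28)) = 1/(26**2 + (-2 + 31*(-6))) = 1/(676 + (-2 - 186)) = 1/(676 - 188) = 1/488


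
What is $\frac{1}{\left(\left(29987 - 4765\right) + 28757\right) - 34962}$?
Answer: $\frac{1}{19017} \approx 5.2585 \cdot 10^{-5}$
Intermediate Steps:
$\frac{1}{\left(\left(29987 - 4765\right) + 28757\right) - 34962} = \frac{1}{\left(25222 + 28757\right) - 34962} = \frac{1}{53979 - 34962} = \frac{1}{19017}$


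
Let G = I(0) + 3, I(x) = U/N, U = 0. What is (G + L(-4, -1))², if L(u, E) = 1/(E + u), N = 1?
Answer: 196/25 ≈ 7.8400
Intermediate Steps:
I(x) = 0 (I(x) = 0/1 = 0*1 = 0)
G = 3 (G = 0 + 3 = 3)
(G + L(-4, -1))² = (3 + 1/(-1 - 4))² = (3 + 1/(-5))² = (3 - ⅕)² = (14/5)² = 196/25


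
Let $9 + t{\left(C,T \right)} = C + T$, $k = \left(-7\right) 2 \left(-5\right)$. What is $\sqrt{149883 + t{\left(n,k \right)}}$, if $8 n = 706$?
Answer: $\frac{9 \sqrt{7409}}{2} \approx 387.34$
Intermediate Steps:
$n = \frac{353}{4}$ ($n = \frac{1}{8} \cdot 706 = \frac{353}{4} \approx 88.25$)
$k = 70$ ($k = \left(-14\right) \left(-5\right) = 70$)
$t{\left(C,T \right)} = -9 + C + T$ ($t{\left(C,T \right)} = -9 + \left(C + T\right) = -9 + C + T$)
$\sqrt{149883 + t{\left(n,k \right)}} = \sqrt{149883 + \left(-9 + \frac{353}{4} + 70\right)} = \sqrt{149883 + \frac{597}{4}} = \sqrt{\frac{600129}{4}} = \frac{9 \sqrt{7409}}{2}$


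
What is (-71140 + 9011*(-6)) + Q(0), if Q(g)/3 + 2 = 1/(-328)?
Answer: -41069539/328 ≈ -1.2521e+5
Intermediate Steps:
Q(g) = -1971/328 (Q(g) = -6 + 3/(-328) = -6 + 3*(-1/328) = -6 - 3/328 = -1971/328)
(-71140 + 9011*(-6)) + Q(0) = (-71140 + 9011*(-6)) - 1971/328 = (-71140 - 54066) - 1971/328 = -125206 - 1971/328 = -41069539/328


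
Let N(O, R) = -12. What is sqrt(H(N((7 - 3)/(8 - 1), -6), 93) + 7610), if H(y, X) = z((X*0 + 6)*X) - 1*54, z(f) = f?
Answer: sqrt(8114) ≈ 90.078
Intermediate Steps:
H(y, X) = -54 + 6*X (H(y, X) = (X*0 + 6)*X - 1*54 = (0 + 6)*X - 54 = 6*X - 54 = -54 + 6*X)
sqrt(H(N((7 - 3)/(8 - 1), -6), 93) + 7610) = sqrt((-54 + 6*93) + 7610) = sqrt((-54 + 558) + 7610) = sqrt(504 + 7610) = sqrt(8114)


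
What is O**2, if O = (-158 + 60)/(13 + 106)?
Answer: 196/289 ≈ 0.67820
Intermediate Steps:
O = -14/17 (O = -98/119 = -98*1/119 = -14/17 ≈ -0.82353)
O**2 = (-14/17)**2 = 196/289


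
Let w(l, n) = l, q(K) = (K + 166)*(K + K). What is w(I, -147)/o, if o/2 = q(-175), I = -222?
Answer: -37/1050 ≈ -0.035238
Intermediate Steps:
q(K) = 2*K*(166 + K) (q(K) = (166 + K)*(2*K) = 2*K*(166 + K))
o = 6300 (o = 2*(2*(-175)*(166 - 175)) = 2*(2*(-175)*(-9)) = 2*3150 = 6300)
w(I, -147)/o = -222/6300 = -222*1/6300 = -37/1050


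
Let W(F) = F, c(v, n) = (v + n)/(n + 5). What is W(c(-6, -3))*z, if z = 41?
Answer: -369/2 ≈ -184.50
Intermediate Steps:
c(v, n) = (n + v)/(5 + n)
W(c(-6, -3))*z = ((-3 - 6)/(5 - 3))*41 = (-9/2)*41 = ((½)*(-9))*41 = -9/2*41 = -369/2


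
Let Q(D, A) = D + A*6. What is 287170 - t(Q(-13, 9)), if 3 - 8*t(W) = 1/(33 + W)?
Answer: 170004419/592 ≈ 2.8717e+5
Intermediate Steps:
Q(D, A) = D + 6*A
t(W) = 3/8 - 1/(8*(33 + W))
287170 - t(Q(-13, 9)) = 287170 - (98 + 3*(-13 + 6*9))/(8*(33 + (-13 + 6*9))) = 287170 - (98 + 3*(-13 + 54))/(8*(33 + (-13 + 54))) = 287170 - (98 + 3*41)/(8*(33 + 41)) = 287170 - (98 + 123)/(8*74) = 287170 - 221/(8*74) = 287170 - 1*221/592 = 287170 - 221/592 = 170004419/592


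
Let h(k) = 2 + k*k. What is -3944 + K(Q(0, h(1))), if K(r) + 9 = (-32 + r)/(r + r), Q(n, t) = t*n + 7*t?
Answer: -166037/42 ≈ -3953.3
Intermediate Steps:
h(k) = 2 + k²
Q(n, t) = 7*t + n*t (Q(n, t) = n*t + 7*t = 7*t + n*t)
K(r) = -9 + (-32 + r)/(2*r) (K(r) = -9 + (-32 + r)/(r + r) = -9 + (-32 + r)/((2*r)) = -9 + (-32 + r)*(1/(2*r)) = -9 + (-32 + r)/(2*r))
-3944 + K(Q(0, h(1))) = -3944 + (-17/2 - 16*1/((2 + 1²)*(7 + 0))) = -3944 + (-17/2 - 16*1/(7*(2 + 1))) = -3944 + (-17/2 - 16/(3*7)) = -3944 + (-17/2 - 16/21) = -3944 - 389/42 = -166037/42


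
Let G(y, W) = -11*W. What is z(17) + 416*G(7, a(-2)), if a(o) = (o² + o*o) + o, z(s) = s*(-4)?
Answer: -27524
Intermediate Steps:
z(s) = -4*s
a(o) = o + 2*o² (a(o) = (o² + o²) + o = 2*o² + o = o + 2*o²)
z(17) + 416*G(7, a(-2)) = -4*17 + 416*(-(-22)*(1 + 2*(-2))) = -68 + 416*(-(-22)*(1 - 4)) = -68 + 416*(-(-22)*(-3)) = -68 + 416*(-11*6) = -68 + 416*(-66) = -68 - 27456 = -27524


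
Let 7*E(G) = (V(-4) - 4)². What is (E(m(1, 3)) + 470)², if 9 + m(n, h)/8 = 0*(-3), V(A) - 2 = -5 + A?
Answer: 11634921/49 ≈ 2.3745e+5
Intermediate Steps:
V(A) = -3 + A (V(A) = 2 + (-5 + A) = -3 + A)
m(n, h) = -72 (m(n, h) = -72 + 8*(0*(-3)) = -72 + 8*0 = -72 + 0 = -72)
E(G) = 121/7 (E(G) = ((-3 - 4) - 4)²/7 = (-7 - 4)²/7 = (⅐)*(-11)² = (⅐)*121 = 121/7)
(E(m(1, 3)) + 470)² = (121/7 + 470)² = (3411/7)² = 11634921/49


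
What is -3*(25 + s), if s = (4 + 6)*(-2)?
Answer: -15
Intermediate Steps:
s = -20 (s = 10*(-2) = -20)
-3*(25 + s) = -3*(25 - 20) = -3*5 = -15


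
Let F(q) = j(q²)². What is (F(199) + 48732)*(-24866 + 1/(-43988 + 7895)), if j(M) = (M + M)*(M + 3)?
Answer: -8830378350438430133001533044/36093 ≈ -2.4466e+23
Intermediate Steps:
j(M) = 2*M*(3 + M) (j(M) = (2*M)*(3 + M) = 2*M*(3 + M))
F(q) = 4*q⁴*(3 + q²)² (F(q) = (2*q²*(3 + q²))² = 4*q⁴*(3 + q²)²)
(F(199) + 48732)*(-24866 + 1/(-43988 + 7895)) = (4*199⁴*(3 + 199²)² + 48732)*(-24866 + 1/(-43988 + 7895)) = (4*1568239201*(3 + 39601)² + 48732)*(-24866 + 1/(-36093)) = (4*1568239201*39604² + 48732)*(-24866 - 1/36093) = (4*1568239201*1568476816 + 48732)*(-897488539/36093) = (9838987314843456064 + 48732)*(-897488539/36093) = 9838987314843504796*(-897488539/36093) = -8830378350438430133001533044/36093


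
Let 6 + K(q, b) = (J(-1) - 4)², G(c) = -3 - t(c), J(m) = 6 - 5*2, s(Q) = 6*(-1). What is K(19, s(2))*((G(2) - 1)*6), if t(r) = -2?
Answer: -696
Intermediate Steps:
s(Q) = -6
J(m) = -4 (J(m) = 6 - 10 = -4)
G(c) = -1 (G(c) = -3 - 1*(-2) = -3 + 2 = -1)
K(q, b) = 58 (K(q, b) = -6 + (-4 - 4)² = -6 + (-8)² = -6 + 64 = 58)
K(19, s(2))*((G(2) - 1)*6) = 58*((-1 - 1)*6) = 58*(-2*6) = 58*(-12) = -696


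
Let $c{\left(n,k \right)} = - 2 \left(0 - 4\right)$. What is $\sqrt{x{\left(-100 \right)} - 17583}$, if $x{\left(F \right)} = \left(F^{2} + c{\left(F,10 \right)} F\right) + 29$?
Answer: $i \sqrt{8354} \approx 91.4 i$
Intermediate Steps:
$c{\left(n,k \right)} = 8$ ($c{\left(n,k \right)} = \left(-2\right) \left(-4\right) = 8$)
$x{\left(F \right)} = 29 + F^{2} + 8 F$ ($x{\left(F \right)} = \left(F^{2} + 8 F\right) + 29 = 29 + F^{2} + 8 F$)
$\sqrt{x{\left(-100 \right)} - 17583} = \sqrt{\left(29 + \left(-100\right)^{2} + 8 \left(-100\right)\right) - 17583} = \sqrt{\left(29 + 10000 - 800\right) - 17583} = \sqrt{9229 - 17583} = \sqrt{-8354} = i \sqrt{8354}$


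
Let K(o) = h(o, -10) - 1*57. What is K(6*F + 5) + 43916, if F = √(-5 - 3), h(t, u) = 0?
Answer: 43859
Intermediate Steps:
F = 2*I*√2 (F = √(-8) = 2*I*√2 ≈ 2.8284*I)
K(o) = -57 (K(o) = 0 - 1*57 = 0 - 57 = -57)
K(6*F + 5) + 43916 = -57 + 43916 = 43859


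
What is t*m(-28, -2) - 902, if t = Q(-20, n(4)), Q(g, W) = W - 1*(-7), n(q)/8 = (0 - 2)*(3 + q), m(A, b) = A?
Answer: 2038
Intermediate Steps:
n(q) = -48 - 16*q (n(q) = 8*((0 - 2)*(3 + q)) = 8*(-2*(3 + q)) = 8*(-6 - 2*q) = -48 - 16*q)
Q(g, W) = 7 + W (Q(g, W) = W + 7 = 7 + W)
t = -105 (t = 7 + (-48 - 16*4) = 7 + (-48 - 64) = 7 - 112 = -105)
t*m(-28, -2) - 902 = -105*(-28) - 902 = 2940 - 902 = 2038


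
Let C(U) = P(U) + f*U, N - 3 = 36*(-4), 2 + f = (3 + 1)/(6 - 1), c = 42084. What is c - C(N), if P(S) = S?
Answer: 210279/5 ≈ 42056.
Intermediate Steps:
f = -6/5 (f = -2 + (3 + 1)/(6 - 1) = -2 + 4/5 = -6/5 ≈ -1.2000)
N = -141 (N = 3 + 36*(-4) = 3 - 144 = -141)
C(U) = -U/5 (C(U) = U - 6*U/5 = -U/5)
c - C(N) = 42084 - (-1)*(-141)/5 = 42084 - 1*141/5 = 42084 - 141/5 = 210279/5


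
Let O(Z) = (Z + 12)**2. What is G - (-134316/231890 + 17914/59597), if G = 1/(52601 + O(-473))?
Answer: 510466603858877/1831986170573130 ≈ 0.27864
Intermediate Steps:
O(Z) = (12 + Z)**2
G = 1/265122 (G = 1/(52601 + (12 - 473)**2) = 1/(52601 + (-461)**2) = 1/(52601 + 212521) = 1/265122 ≈ 3.7718e-6)
G - (-134316/231890 + 17914/59597) = 1/265122 - (-134316/231890 + 17914/59597) = 1/265122 - (-134316*1/231890 + 17914*(1/59597)) = 1/265122 - (-67158/115945 + 17914/59597) = 1/265122 - 1*(-1925376596/6909974165) = 1/265122 + 1925376596/6909974165 = 510466603858877/1831986170573130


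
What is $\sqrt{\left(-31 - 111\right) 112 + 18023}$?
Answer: $\sqrt{2119} \approx 46.033$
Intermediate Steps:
$\sqrt{\left(-31 - 111\right) 112 + 18023} = \sqrt{\left(-142\right) 112 + 18023} = \sqrt{-15904 + 18023} = \sqrt{2119}$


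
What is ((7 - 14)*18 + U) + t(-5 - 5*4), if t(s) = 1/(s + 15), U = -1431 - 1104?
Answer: -26611/10 ≈ -2661.1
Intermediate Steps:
U = -2535
t(s) = 1/(15 + s)
((7 - 14)*18 + U) + t(-5 - 5*4) = ((7 - 14)*18 - 2535) + 1/(15 + (-5 - 5*4)) = (-7*18 - 2535) + 1/(15 + (-5 - 20)) = (-126 - 2535) + 1/(15 - 25) = -2661 + 1/(-10) = -2661 - ⅒ = -26611/10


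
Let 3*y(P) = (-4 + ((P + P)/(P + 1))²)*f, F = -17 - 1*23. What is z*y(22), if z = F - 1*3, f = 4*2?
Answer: 20640/529 ≈ 39.017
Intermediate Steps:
f = 8
F = -40 (F = -17 - 23 = -40)
y(P) = -32/3 + 32*P²/(3*(1 + P)²) (y(P) = ((-4 + ((P + P)/(P + 1))²)*8)/3 = ((-4 + ((2*P)/(1 + P))²)*8)/3 = ((-4 + (2*P/(1 + P))²)*8)/3 = ((-4 + 4*P²/(1 + P)²)*8)/3 = (-32 + 32*P²/(1 + P)²)/3 = -32/3 + 32*P²/(3*(1 + P)²))
z = -43 (z = -40 - 1*3 = -40 - 3 = -43)
z*y(22) = -1376*(-1 - 2*22)/(3*(1 + 22² + 2*22)) = -1376*(-1 - 44)/(3*(1 + 484 + 44)) = -1376*(-45)/(3*529) = -43*(-480/529) = 20640/529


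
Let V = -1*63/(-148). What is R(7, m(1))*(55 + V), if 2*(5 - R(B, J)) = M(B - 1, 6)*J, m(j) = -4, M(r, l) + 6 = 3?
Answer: -8203/148 ≈ -55.426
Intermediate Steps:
M(r, l) = -3 (M(r, l) = -6 + 3 = -3)
R(B, J) = 5 + 3*J/2 (R(B, J) = 5 - (-3)*J/2 = 5 + 3*J/2)
V = 63/148 (V = -63*(-1/148) = 63/148 ≈ 0.42568)
R(7, m(1))*(55 + V) = (5 + (3/2)*(-4))*(55 + 63/148) = (5 - 6)*(8203/148) = -1*8203/148 = -8203/148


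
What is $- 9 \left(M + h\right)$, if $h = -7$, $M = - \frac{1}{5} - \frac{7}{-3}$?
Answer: $\frac{219}{5} \approx 43.8$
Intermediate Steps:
$M = \frac{32}{15}$ ($M = \left(-1\right) \frac{1}{5} - - \frac{7}{3} = - \frac{1}{5} + \frac{7}{3} = \frac{32}{15} \approx 2.1333$)
$- 9 \left(M + h\right) = - 9 \left(\frac{32}{15} - 7\right) = \left(-9\right) \left(- \frac{73}{15}\right) = \frac{219}{5}$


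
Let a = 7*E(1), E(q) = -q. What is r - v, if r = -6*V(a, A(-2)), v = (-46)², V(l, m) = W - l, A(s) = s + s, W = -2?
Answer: -2146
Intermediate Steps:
a = -7 (a = 7*(-1*1) = 7*(-1) = -7)
A(s) = 2*s
V(l, m) = -2 - l
v = 2116
r = -30 (r = -6*(-2 - 1*(-7)) = -6*(-2 + 7) = -6*5 = -30)
r - v = -30 - 1*2116 = -30 - 2116 = -2146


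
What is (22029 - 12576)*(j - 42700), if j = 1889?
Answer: -385786383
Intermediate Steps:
(22029 - 12576)*(j - 42700) = (22029 - 12576)*(1889 - 42700) = 9453*(-40811) = -385786383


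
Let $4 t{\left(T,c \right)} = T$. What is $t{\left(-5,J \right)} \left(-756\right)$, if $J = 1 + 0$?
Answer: $945$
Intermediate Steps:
$J = 1$
$t{\left(T,c \right)} = \frac{T}{4}$
$t{\left(-5,J \right)} \left(-756\right) = \frac{1}{4} \left(-5\right) \left(-756\right) = \left(- \frac{5}{4}\right) \left(-756\right) = 945$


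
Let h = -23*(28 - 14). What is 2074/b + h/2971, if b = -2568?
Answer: -3494375/3814764 ≈ -0.91601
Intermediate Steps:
h = -322 (h = -23*14 = -322)
2074/b + h/2971 = 2074/(-2568) - 322/2971 = 2074*(-1/2568) - 322*1/2971 = -1037/1284 - 322/2971 = -3494375/3814764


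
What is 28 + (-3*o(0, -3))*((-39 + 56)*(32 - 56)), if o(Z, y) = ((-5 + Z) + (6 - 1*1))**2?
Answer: 28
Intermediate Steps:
o(Z, y) = Z**2 (o(Z, y) = ((-5 + Z) + (6 - 1))**2 = ((-5 + Z) + 5)**2 = Z**2)
28 + (-3*o(0, -3))*((-39 + 56)*(32 - 56)) = 28 + (-3*0**2)*((-39 + 56)*(32 - 56)) = 28 + (-3*0)*(17*(-24)) = 28 + 0*(-408) = 28 + 0 = 28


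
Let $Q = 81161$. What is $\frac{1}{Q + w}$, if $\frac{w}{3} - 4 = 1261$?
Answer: $\frac{1}{84956} \approx 1.1771 \cdot 10^{-5}$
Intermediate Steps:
$w = 3795$ ($w = 12 + 3 \cdot 1261 = 12 + 3783 = 3795$)
$\frac{1}{Q + w} = \frac{1}{81161 + 3795} = \frac{1}{84956}$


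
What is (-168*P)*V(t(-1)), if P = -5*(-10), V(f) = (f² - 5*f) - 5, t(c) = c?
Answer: -8400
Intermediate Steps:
V(f) = -5 + f² - 5*f
P = 50
(-168*P)*V(t(-1)) = (-168*50)*(-5 + (-1)² - 5*(-1)) = -8400*(-5 + 1 + 5) = -8400*1 = -8400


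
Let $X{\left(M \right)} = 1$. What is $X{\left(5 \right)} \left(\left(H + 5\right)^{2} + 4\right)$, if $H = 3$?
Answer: $68$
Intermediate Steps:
$X{\left(5 \right)} \left(\left(H + 5\right)^{2} + 4\right) = 1 \left(\left(3 + 5\right)^{2} + 4\right) = 1 \left(8^{2} + 4\right) = 1 \left(64 + 4\right) = 1 \cdot 68 = 68$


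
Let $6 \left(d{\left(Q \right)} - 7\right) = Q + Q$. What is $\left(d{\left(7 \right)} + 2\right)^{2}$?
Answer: $\frac{1156}{9} \approx 128.44$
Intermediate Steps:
$d{\left(Q \right)} = 7 + \frac{Q}{3}$ ($d{\left(Q \right)} = 7 + \frac{Q + Q}{6} = 7 + \frac{2 Q}{6} = 7 + \frac{Q}{3}$)
$\left(d{\left(7 \right)} + 2\right)^{2} = \left(\left(7 + \frac{1}{3} \cdot 7\right) + 2\right)^{2} = \left(\left(7 + \frac{7}{3}\right) + 2\right)^{2} = \left(\frac{28}{3} + 2\right)^{2} = \left(\frac{34}{3}\right)^{2} = \frac{1156}{9}$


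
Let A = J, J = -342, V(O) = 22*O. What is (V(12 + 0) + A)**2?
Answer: 6084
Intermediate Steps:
A = -342
(V(12 + 0) + A)**2 = (22*(12 + 0) - 342)**2 = (22*12 - 342)**2 = (264 - 342)**2 = (-78)**2 = 6084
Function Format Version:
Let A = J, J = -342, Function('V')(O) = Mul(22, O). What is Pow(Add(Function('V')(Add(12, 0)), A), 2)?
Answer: 6084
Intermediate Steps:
A = -342
Pow(Add(Function('V')(Add(12, 0)), A), 2) = Pow(Add(Mul(22, Add(12, 0)), -342), 2) = Pow(Add(Mul(22, 12), -342), 2) = Pow(Add(264, -342), 2) = Pow(-78, 2) = 6084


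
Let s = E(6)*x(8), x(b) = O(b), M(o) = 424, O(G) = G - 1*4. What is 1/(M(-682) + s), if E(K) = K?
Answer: 1/448 ≈ 0.0022321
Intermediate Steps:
O(G) = -4 + G (O(G) = G - 4 = -4 + G)
x(b) = -4 + b
s = 24 (s = 6*(-4 + 8) = 6*4 = 24)
1/(M(-682) + s) = 1/(424 + 24) = 1/448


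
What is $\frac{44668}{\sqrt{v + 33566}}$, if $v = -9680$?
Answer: $\frac{22334 \sqrt{2654}}{3981} \approx 289.02$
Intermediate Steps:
$\frac{44668}{\sqrt{v + 33566}} = \frac{44668}{\sqrt{-9680 + 33566}} = \frac{44668}{\sqrt{23886}} = \frac{44668}{3 \sqrt{2654}} = 44668 \frac{\sqrt{2654}}{7962} = \frac{22334 \sqrt{2654}}{3981}$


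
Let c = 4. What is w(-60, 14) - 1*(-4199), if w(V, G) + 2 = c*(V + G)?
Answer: 4013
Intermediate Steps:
w(V, G) = -2 + 4*G + 4*V (w(V, G) = -2 + 4*(V + G) = -2 + 4*(G + V) = -2 + (4*G + 4*V) = -2 + 4*G + 4*V)
w(-60, 14) - 1*(-4199) = (-2 + 4*14 + 4*(-60)) - 1*(-4199) = (-2 + 56 - 240) + 4199 = -186 + 4199 = 4013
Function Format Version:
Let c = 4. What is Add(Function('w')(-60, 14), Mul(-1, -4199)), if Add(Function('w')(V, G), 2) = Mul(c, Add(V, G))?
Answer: 4013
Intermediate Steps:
Function('w')(V, G) = Add(-2, Mul(4, G), Mul(4, V)) (Function('w')(V, G) = Add(-2, Mul(4, Add(V, G))) = Add(-2, Mul(4, Add(G, V))) = Add(-2, Add(Mul(4, G), Mul(4, V))) = Add(-2, Mul(4, G), Mul(4, V)))
Add(Function('w')(-60, 14), Mul(-1, -4199)) = Add(Add(-2, Mul(4, 14), Mul(4, -60)), Mul(-1, -4199)) = Add(Add(-2, 56, -240), 4199) = Add(-186, 4199) = 4013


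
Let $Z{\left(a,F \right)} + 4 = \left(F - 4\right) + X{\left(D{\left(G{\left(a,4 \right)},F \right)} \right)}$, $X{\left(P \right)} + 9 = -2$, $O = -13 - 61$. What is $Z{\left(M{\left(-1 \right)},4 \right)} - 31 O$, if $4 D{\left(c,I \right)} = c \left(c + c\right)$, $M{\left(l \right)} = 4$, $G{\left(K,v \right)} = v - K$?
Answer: $2279$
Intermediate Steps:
$D{\left(c,I \right)} = \frac{c^{2}}{2}$ ($D{\left(c,I \right)} = \frac{c \left(c + c\right)}{4} = \frac{c 2 c}{4} = \frac{2 c^{2}}{4} = \frac{c^{2}}{2}$)
$O = -74$
$X{\left(P \right)} = -11$ ($X{\left(P \right)} = -9 - 2 = -11$)
$Z{\left(a,F \right)} = -19 + F$ ($Z{\left(a,F \right)} = -4 + \left(\left(F - 4\right) - 11\right) = -4 + \left(\left(-4 + F\right) - 11\right) = -4 + \left(-15 + F\right) = -19 + F$)
$Z{\left(M{\left(-1 \right)},4 \right)} - 31 O = \left(-19 + 4\right) - -2294 = -15 + 2294 = 2279$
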